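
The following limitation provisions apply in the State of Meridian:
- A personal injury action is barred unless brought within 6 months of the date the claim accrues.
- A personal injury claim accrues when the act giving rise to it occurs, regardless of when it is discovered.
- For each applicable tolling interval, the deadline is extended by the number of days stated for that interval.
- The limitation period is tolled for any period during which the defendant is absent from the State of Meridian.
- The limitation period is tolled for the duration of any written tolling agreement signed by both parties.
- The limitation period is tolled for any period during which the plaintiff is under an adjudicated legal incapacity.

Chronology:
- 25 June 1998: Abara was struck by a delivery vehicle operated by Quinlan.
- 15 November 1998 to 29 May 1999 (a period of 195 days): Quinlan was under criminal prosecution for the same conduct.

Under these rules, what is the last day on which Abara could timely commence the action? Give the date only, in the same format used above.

The limitation period began to run on 25 June 1998.
The untolled deadline — 6 months after 25 June 1998 — is 25 December 1998.
No stated provision tolls the period for a criminal prosecution, so the interval from 15 November 1998 to 29 May 1999 has no effect on the deadline.

25 December 1998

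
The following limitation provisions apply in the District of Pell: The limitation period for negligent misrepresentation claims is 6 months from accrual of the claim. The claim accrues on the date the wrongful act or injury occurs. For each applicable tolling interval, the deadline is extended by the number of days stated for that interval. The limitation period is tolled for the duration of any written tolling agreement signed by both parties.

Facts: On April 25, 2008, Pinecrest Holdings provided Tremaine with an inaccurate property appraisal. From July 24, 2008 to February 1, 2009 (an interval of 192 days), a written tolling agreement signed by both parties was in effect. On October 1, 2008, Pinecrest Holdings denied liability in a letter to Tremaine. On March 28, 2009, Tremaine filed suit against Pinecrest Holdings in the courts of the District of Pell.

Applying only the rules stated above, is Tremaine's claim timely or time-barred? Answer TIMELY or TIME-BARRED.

TIMELY

The claim accrued on April 25, 2008, the date of the act.
The untolled deadline — 6 months after April 25, 2008 — is October 25, 2008.
The written tolling agreement from July 24, 2008 to February 1, 2009 tolled the period for 192 days, extending the deadline to May 5, 2009.
None of the other events listed affects the running of the period under the stated rules.
Tremaine filed on March 28, 2009, before the May 5, 2009 deadline, so the action is timely.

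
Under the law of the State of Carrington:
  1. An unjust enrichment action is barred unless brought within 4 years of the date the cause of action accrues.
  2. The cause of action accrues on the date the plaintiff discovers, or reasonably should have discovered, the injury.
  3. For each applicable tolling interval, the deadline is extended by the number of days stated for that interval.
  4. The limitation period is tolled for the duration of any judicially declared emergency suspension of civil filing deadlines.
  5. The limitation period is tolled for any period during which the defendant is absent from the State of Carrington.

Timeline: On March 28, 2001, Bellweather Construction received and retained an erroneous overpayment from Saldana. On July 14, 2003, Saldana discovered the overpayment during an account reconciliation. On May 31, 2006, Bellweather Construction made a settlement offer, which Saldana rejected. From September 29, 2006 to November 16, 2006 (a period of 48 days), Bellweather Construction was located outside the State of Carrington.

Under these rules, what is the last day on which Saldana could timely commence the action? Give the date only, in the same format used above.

The claim did not accrue until Saldana discovered the injury on July 14, 2003; the March 28, 2001 act date does not start the clock under the stated rule.
The untolled deadline — 4 years after July 14, 2003 — is July 14, 2007.
Because the defendant's absence from the jurisdiction ran from September 29, 2006 to November 16, 2006, the deadline is extended by 48 days to August 31, 2007.
None of the other events listed affects the running of the period under the stated rules.

August 31, 2007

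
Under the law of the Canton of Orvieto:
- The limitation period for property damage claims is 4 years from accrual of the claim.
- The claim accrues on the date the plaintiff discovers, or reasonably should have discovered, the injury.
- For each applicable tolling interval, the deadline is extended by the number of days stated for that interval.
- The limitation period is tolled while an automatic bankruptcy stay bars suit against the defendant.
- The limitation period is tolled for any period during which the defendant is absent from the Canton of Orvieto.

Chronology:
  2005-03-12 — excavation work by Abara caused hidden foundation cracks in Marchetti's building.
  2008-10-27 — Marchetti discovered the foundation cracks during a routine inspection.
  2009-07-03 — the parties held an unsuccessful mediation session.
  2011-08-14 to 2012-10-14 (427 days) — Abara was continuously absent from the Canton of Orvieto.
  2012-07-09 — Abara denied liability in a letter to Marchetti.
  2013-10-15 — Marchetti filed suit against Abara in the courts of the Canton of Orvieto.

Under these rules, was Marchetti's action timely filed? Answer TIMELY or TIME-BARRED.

Under the discovery rule, the claim accrued on 2008-10-27, when Marchetti discovered the injury — not on the 2005-03-12 date of the underlying act.
4 years from 2008-10-27 is 2012-10-27.
The period was tolled for 427 days by the defendant's absence from the jurisdiction (2011-08-14 to 2012-10-14), pushing the deadline to 2013-12-28.
The other events in the timeline have no effect on the limitation period under the stated rules.
The 2013-10-15 filing precedes the 2013-12-28 deadline; the claim is timely.

TIMELY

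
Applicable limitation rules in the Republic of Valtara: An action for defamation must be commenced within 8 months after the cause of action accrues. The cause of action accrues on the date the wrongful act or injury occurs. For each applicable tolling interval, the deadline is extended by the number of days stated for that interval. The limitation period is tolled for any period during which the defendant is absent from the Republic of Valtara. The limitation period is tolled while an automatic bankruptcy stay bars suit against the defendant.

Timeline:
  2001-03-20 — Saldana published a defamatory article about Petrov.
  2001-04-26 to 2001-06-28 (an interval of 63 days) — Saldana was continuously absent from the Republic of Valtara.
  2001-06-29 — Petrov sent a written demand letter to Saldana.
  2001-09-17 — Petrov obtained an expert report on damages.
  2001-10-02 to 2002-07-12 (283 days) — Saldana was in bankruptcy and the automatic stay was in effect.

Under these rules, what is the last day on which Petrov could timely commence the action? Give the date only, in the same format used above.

2002-11-01

The limitation period began to run on 2001-03-20.
8 months from 2001-03-20 is 2001-11-20.
Because the defendant's absence from the jurisdiction ran from 2001-04-26 to 2001-06-28, the deadline is extended by 63 days to 2002-01-22.
Because the automatic bankruptcy stay ran from 2001-10-02 to 2002-07-12, the deadline is extended by 283 days to 2002-11-01.
Nothing else in the chronology tolls or restarts the period.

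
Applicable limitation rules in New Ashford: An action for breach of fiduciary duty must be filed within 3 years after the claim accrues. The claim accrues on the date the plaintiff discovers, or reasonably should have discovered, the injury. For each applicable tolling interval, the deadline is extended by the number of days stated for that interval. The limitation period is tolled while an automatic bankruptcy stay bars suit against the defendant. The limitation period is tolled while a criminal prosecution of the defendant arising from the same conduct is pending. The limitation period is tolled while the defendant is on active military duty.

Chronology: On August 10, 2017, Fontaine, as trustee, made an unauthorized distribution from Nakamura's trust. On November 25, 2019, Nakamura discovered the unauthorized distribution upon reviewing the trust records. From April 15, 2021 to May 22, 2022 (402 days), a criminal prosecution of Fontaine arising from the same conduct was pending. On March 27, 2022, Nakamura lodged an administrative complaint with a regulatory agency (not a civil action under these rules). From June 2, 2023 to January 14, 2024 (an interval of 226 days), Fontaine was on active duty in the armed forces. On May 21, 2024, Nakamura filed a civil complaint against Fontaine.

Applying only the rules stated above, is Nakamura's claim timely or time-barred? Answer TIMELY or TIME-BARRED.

TIMELY

Under the discovery rule, the claim accrued on November 25, 2019, when Nakamura discovered the injury — not on the August 10, 2017 date of the underlying act.
The untolled deadline — 3 years after November 25, 2019 — is November 25, 2022.
The pending criminal prosecution from April 15, 2021 to May 22, 2022 tolled the period for 402 days, extending the deadline to January 1, 2024.
The defendant's active military service from June 2, 2023 to January 14, 2024 tolled the period for 226 days, extending the deadline to August 14, 2024.
The other events in the timeline have no effect on the limitation period under the stated rules.
The May 21, 2024 filing precedes the August 14, 2024 deadline; the claim is timely.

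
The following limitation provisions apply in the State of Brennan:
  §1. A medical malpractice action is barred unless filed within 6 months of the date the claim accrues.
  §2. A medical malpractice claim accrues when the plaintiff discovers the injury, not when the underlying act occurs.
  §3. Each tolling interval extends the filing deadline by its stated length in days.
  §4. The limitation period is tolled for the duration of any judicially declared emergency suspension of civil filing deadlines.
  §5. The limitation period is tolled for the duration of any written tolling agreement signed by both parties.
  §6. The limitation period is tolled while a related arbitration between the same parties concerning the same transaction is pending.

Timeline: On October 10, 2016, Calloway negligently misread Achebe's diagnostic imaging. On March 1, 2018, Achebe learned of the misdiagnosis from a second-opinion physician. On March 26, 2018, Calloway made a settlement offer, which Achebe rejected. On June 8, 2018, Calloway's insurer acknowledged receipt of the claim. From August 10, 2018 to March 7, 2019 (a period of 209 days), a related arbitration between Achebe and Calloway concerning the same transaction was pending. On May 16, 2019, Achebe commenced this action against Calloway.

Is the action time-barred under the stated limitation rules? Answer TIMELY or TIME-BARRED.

The claim did not accrue until Achebe discovered the injury on March 1, 2018; the October 10, 2016 act date does not start the clock under the stated rule.
6 months from March 1, 2018 is September 1, 2018.
The period was tolled for 209 days by the pending related arbitration (August 10, 2018 to March 7, 2019), pushing the deadline to March 29, 2019.
None of the other events listed affects the running of the period under the stated rules.
The May 16, 2019 filing falls after the March 29, 2019 deadline; the claim is time-barred.

TIME-BARRED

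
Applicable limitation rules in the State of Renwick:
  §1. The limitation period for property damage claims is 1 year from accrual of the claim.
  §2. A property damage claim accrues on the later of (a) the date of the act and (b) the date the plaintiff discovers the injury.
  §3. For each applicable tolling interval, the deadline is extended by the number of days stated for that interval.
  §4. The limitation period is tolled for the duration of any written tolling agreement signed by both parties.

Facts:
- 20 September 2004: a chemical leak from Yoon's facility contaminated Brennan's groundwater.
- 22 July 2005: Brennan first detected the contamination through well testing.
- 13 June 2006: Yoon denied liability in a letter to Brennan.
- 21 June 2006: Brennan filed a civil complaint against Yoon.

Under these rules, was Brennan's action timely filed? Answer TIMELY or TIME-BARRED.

TIMELY

Because discovery on 22 July 2005 post-dates the 20 September 2004 act, accrual under the later-of rule falls on 22 July 2005.
The untolled deadline — 1 year after 22 July 2005 — is 22 July 2006.
Nothing else in the chronology tolls or restarts the period.
Filing on 21 June 2006 beat the 22 July 2006 deadline — the action is timely.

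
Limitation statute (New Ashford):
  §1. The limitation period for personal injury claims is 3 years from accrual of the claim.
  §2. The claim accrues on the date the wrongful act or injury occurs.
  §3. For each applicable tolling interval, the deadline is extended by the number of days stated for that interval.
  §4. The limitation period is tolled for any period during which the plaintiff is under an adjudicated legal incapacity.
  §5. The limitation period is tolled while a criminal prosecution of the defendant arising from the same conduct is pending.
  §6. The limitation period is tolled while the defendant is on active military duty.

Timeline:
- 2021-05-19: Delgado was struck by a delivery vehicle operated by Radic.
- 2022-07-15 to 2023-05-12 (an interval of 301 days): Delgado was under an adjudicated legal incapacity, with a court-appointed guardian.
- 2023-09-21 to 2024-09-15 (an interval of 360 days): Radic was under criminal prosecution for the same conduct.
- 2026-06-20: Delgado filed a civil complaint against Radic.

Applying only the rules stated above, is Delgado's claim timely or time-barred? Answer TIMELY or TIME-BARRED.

TIME-BARRED

The claim accrued on 2021-05-19, when the wrongful act occurred.
Adding the 3 years base period to 2021-05-19 gives a deadline of 2024-05-19, before any tolling.
The period was tolled for 301 days by the plaintiff's legal incapacity (2022-07-15 to 2023-05-12), pushing the deadline to 2025-03-16.
The pending criminal prosecution from 2023-09-21 to 2024-09-15 tolled the period for 360 days, extending the deadline to 2026-03-11.
The 2026-06-20 filing falls after the 2026-03-11 deadline; the claim is time-barred.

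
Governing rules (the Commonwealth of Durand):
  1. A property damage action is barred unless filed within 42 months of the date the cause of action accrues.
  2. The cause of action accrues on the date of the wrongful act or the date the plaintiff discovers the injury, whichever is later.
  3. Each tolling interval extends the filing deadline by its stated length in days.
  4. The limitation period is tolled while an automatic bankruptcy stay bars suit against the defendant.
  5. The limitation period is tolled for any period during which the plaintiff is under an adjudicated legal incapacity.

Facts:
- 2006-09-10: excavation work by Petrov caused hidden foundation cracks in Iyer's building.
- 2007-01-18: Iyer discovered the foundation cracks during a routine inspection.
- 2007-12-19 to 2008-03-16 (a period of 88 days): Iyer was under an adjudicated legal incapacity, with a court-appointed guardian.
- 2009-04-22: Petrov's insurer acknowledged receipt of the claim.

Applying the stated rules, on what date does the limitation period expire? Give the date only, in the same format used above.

2010-10-14

Taking the later of the act (2006-09-10) and discovery (2007-01-18), the claim accrued on 2007-01-18.
The untolled deadline — 42 months after 2007-01-18 — is 2010-07-18.
The plaintiff's legal incapacity from 2007-12-19 to 2008-03-16 tolled the period for 88 days, extending the deadline to 2010-10-14.
Nothing else in the chronology tolls or restarts the period.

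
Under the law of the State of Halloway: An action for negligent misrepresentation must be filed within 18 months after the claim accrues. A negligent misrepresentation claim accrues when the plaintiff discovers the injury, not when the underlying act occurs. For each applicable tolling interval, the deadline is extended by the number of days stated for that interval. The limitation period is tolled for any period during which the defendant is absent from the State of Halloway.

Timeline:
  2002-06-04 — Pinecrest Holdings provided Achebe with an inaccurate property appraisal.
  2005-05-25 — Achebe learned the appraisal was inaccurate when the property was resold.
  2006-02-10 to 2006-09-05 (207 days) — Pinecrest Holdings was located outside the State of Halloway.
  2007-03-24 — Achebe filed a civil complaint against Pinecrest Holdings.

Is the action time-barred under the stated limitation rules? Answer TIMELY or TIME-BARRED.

TIMELY

Accrual is tied to discovery, so the period began on 2005-05-25 rather than on 2002-06-04 when the act occurred.
18 months from 2005-05-25 is 2006-11-25.
The period was tolled for 207 days by the defendant's absence from the jurisdiction (2006-02-10 to 2006-09-05), pushing the deadline to 2007-06-20.
The 2007-03-24 filing precedes the 2007-06-20 deadline; the claim is timely.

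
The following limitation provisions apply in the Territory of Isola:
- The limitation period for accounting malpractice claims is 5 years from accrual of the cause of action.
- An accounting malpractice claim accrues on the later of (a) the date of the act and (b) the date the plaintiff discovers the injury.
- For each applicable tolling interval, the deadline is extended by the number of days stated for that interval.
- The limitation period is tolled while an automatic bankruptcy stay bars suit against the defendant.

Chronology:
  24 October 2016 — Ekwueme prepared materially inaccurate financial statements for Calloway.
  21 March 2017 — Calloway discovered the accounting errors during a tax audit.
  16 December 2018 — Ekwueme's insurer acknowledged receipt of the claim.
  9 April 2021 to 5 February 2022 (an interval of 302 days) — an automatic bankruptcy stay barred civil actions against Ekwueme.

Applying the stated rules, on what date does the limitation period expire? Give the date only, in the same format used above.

Because discovery on 21 March 2017 post-dates the 24 October 2016 act, accrual under the later-of rule falls on 21 March 2017.
Adding the 5 years base period to 21 March 2017 gives a deadline of 21 March 2022, before any tolling.
Because the automatic bankruptcy stay ran from 9 April 2021 to 5 February 2022, the deadline is extended by 302 days to 17 January 2023.
The other events in the timeline have no effect on the limitation period under the stated rules.

17 January 2023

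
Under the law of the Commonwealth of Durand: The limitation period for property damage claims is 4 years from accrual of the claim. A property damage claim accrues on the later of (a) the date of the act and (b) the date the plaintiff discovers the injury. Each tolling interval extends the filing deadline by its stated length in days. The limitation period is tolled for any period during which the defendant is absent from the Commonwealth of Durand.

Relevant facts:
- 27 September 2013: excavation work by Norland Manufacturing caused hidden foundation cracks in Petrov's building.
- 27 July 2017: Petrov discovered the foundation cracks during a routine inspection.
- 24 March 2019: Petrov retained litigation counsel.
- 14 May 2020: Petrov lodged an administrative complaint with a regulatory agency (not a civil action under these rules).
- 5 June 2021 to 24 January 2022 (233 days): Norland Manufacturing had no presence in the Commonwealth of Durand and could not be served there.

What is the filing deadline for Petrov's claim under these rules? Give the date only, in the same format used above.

17 March 2022

Because discovery on 27 July 2017 post-dates the 27 September 2013 act, accrual under the later-of rule falls on 27 July 2017.
Adding the 4 years base period to 27 July 2017 gives a deadline of 27 July 2021, before any tolling.
Because the defendant's absence from the jurisdiction ran from 5 June 2021 to 24 January 2022, the deadline is extended by 233 days to 17 March 2022.
The other events in the timeline have no effect on the limitation period under the stated rules.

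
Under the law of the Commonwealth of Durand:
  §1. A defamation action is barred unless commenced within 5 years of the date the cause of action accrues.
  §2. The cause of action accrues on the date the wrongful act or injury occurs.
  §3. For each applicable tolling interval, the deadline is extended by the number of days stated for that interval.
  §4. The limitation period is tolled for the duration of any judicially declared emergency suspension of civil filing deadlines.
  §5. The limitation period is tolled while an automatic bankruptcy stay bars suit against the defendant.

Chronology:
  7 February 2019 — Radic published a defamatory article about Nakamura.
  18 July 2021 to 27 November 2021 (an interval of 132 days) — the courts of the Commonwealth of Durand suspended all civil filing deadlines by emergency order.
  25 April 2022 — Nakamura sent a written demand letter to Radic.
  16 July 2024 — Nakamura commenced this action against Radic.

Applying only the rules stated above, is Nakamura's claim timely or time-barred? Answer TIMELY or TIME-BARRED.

The claim accrued on 7 February 2019, when the wrongful act occurred.
The untolled deadline — 5 years after 7 February 2019 — is 7 February 2024.
The emergency suspension of filing deadlines from 18 July 2021 to 27 November 2021 tolled the period for 132 days, extending the deadline to 18 June 2024.
Nothing else in the chronology tolls or restarts the period.
The 16 July 2024 filing falls after the 18 June 2024 deadline; the claim is time-barred.

TIME-BARRED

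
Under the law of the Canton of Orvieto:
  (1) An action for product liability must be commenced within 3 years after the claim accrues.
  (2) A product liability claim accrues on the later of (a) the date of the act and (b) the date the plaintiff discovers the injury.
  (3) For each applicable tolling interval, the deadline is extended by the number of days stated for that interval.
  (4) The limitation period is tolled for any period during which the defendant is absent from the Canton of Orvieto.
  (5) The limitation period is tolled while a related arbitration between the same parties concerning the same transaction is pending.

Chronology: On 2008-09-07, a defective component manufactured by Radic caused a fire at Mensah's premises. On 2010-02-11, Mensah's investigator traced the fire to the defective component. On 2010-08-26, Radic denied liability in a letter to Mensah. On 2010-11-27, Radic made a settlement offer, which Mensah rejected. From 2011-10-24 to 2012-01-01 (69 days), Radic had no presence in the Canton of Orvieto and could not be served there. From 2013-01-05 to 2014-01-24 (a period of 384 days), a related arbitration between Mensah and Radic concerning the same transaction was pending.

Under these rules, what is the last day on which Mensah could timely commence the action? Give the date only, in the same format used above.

2014-05-10

The claim accrued on 2010-02-11 — the later of the 2008-09-07 act and the 2010-02-11 discovery.
3 years from 2010-02-11 is 2013-02-11.
The period was tolled for 69 days by the defendant's absence from the jurisdiction (2011-10-24 to 2012-01-01), pushing the deadline to 2013-04-21.
The pending related arbitration from 2013-01-05 to 2014-01-24 tolled the period for 384 days, extending the deadline to 2014-05-10.
The other events in the timeline have no effect on the limitation period under the stated rules.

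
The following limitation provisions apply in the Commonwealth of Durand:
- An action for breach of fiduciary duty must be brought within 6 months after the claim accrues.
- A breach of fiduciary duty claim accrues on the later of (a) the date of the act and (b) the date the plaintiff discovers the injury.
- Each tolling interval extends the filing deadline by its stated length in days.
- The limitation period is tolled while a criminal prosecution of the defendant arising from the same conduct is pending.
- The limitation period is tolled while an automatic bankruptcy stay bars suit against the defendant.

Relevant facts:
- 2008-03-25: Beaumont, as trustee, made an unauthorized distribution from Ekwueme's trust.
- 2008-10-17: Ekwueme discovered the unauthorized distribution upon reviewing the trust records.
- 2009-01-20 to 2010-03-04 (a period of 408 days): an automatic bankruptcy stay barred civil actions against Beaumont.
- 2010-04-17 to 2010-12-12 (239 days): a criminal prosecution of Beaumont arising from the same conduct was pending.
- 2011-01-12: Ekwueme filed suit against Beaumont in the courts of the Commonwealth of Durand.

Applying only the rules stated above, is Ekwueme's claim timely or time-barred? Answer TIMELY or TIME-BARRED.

TIMELY

Taking the later of the act (2008-03-25) and discovery (2008-10-17), the claim accrued on 2008-10-17.
Adding the 6 months base period to 2008-10-17 gives a deadline of 2009-04-17, before any tolling.
The automatic bankruptcy stay from 2009-01-20 to 2010-03-04 tolled the period for 408 days, extending the deadline to 2010-05-30.
The pending criminal prosecution from 2010-04-17 to 2010-12-12 tolled the period for 239 days, extending the deadline to 2011-01-24.
Ekwueme filed on 2011-01-12, before the 2011-01-24 deadline, so the action is timely.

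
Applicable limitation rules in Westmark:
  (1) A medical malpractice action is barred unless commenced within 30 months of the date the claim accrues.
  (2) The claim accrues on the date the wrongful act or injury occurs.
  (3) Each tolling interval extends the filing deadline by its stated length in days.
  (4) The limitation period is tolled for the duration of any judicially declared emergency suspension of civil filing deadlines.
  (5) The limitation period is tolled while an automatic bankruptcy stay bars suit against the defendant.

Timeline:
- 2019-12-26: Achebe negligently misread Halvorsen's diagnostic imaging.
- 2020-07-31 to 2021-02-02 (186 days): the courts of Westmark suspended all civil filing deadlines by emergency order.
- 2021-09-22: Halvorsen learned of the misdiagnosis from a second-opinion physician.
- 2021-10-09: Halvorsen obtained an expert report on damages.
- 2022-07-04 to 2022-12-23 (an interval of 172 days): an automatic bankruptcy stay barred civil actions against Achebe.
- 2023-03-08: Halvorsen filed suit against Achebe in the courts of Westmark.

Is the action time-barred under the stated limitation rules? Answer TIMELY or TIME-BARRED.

TIMELY

Because the rule ties accrual to occurrence, the claim accrued on 2019-12-26, not on the 2021-09-22 discovery date.
30 months from 2019-12-26 is 2022-06-26.
Because the emergency suspension of filing deadlines ran from 2020-07-31 to 2021-02-02, the deadline is extended by 186 days to 2022-12-29.
The period was tolled for 172 days by the automatic bankruptcy stay (2022-07-04 to 2022-12-23), pushing the deadline to 2023-06-19.
The other events in the timeline have no effect on the limitation period under the stated rules.
The 2023-03-08 filing precedes the 2023-06-19 deadline; the claim is timely.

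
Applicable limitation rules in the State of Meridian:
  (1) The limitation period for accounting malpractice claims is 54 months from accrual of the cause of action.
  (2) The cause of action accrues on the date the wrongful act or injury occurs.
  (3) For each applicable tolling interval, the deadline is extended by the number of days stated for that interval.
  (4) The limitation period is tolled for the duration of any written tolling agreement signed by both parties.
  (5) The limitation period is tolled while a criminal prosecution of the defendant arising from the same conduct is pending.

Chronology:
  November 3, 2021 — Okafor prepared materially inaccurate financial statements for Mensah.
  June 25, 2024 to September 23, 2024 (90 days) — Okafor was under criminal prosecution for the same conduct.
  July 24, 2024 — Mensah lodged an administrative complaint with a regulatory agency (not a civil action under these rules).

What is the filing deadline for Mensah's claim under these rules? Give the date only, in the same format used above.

August 1, 2026

The claim accrued on November 3, 2021, when the wrongful act occurred.
The untolled deadline — 54 months after November 3, 2021 — is May 3, 2026.
The period was tolled for 90 days by the pending criminal prosecution (June 25, 2024 to September 23, 2024), pushing the deadline to August 1, 2026.
The other events in the timeline have no effect on the limitation period under the stated rules.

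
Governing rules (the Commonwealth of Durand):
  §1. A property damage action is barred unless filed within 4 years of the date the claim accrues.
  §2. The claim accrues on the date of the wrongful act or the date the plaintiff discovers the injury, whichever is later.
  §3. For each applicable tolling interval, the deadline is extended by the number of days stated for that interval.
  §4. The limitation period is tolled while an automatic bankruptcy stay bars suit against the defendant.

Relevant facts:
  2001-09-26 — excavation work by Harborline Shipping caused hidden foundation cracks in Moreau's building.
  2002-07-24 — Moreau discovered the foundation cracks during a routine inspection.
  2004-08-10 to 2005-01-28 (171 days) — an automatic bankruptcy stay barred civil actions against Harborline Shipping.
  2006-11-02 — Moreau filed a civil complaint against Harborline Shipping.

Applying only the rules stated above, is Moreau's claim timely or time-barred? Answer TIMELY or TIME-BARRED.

The claim accrued on 2002-07-24 — the later of the 2001-09-26 act and the 2002-07-24 discovery.
The untolled deadline — 4 years after 2002-07-24 — is 2006-07-24.
The period was tolled for 171 days by the automatic bankruptcy stay (2004-08-10 to 2005-01-28), pushing the deadline to 2007-01-11.
Filing on 2006-11-02 beat the 2007-01-11 deadline — the action is timely.

TIMELY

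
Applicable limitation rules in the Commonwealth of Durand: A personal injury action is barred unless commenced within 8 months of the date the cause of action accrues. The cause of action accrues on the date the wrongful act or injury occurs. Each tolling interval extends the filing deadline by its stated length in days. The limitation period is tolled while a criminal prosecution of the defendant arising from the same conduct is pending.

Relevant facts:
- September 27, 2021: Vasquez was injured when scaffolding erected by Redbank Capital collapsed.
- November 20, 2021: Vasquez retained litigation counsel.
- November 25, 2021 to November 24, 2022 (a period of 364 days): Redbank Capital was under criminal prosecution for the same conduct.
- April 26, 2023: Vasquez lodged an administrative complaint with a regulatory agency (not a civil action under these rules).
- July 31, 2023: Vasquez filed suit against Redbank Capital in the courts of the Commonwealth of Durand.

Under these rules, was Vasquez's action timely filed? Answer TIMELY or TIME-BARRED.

TIME-BARRED

The limitation period began to run on September 27, 2021.
Adding the 8 months base period to September 27, 2021 gives a deadline of May 27, 2022, before any tolling.
The pending criminal prosecution from November 25, 2021 to November 24, 2022 tolled the period for 364 days, extending the deadline to May 26, 2023.
Nothing else in the chronology tolls or restarts the period.
Filing on July 31, 2023 missed the May 26, 2023 deadline — the action is time-barred.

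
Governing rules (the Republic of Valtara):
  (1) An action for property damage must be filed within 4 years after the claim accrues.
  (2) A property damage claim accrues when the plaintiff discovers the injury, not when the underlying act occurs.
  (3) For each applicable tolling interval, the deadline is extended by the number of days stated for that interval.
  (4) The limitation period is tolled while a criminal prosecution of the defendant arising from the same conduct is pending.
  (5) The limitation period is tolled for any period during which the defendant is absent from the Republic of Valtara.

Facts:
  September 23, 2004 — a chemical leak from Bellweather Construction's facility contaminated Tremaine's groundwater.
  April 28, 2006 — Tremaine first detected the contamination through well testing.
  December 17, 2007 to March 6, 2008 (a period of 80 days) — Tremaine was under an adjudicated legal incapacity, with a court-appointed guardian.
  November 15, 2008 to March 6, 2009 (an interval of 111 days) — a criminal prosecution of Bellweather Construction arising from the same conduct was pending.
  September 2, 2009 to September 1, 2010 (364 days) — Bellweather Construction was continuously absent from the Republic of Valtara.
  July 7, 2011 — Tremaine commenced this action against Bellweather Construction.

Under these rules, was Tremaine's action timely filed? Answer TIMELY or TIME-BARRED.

The claim did not accrue until Tremaine discovered the injury on April 28, 2006; the September 23, 2004 act date does not start the clock under the stated rule.
4 years from April 28, 2006 is April 28, 2010.
Because the pending criminal prosecution ran from November 15, 2008 to March 6, 2009, the deadline is extended by 111 days to August 17, 2010.
The defendant's absence from the jurisdiction from September 2, 2009 to September 1, 2010 tolled the period for 364 days, extending the deadline to August 16, 2011.
No stated provision tolls the period for the plaintiff's incapacity, so the interval from December 17, 2007 to March 6, 2008 has no effect on the deadline.
Filing on July 7, 2011 beat the August 16, 2011 deadline — the action is timely.

TIMELY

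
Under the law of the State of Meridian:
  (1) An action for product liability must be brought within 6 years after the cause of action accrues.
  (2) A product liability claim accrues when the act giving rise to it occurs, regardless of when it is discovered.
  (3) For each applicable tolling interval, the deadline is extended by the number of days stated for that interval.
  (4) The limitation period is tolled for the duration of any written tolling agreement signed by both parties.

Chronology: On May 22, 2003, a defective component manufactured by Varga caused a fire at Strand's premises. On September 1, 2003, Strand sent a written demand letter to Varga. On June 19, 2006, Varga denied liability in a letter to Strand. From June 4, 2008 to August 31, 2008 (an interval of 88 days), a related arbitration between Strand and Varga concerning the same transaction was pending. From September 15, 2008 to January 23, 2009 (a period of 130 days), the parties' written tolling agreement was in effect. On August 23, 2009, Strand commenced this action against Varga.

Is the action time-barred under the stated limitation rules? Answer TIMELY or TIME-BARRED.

TIMELY

The cause of action accrued on May 22, 2003, the date of the act.
6 years from May 22, 2003 is May 22, 2009.
Because the written tolling agreement ran from September 15, 2008 to January 23, 2009, the deadline is extended by 130 days to September 29, 2009.
No stated provision tolls the period for a pending arbitration, so the interval from June 4, 2008 to August 31, 2008 has no effect on the deadline.
Nothing else in the chronology tolls or restarts the period.
The August 23, 2009 filing precedes the September 29, 2009 deadline; the claim is timely.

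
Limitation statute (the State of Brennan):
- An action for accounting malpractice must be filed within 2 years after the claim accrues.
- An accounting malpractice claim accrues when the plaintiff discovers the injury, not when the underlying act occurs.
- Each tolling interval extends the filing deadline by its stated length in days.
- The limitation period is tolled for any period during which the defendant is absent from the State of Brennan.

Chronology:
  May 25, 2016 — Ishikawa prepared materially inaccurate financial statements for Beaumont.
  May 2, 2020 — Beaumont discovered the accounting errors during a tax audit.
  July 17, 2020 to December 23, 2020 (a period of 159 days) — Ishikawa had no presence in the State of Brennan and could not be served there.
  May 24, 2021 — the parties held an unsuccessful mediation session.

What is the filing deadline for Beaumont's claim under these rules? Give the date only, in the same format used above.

Under the discovery rule, the claim accrued on May 2, 2020, when Beaumont discovered the injury — not on the May 25, 2016 date of the underlying act.
Adding the 2 years base period to May 2, 2020 gives a deadline of May 2, 2022, before any tolling.
Because the defendant's absence from the jurisdiction ran from July 17, 2020 to December 23, 2020, the deadline is extended by 159 days to October 8, 2022.
Nothing else in the chronology tolls or restarts the period.

October 8, 2022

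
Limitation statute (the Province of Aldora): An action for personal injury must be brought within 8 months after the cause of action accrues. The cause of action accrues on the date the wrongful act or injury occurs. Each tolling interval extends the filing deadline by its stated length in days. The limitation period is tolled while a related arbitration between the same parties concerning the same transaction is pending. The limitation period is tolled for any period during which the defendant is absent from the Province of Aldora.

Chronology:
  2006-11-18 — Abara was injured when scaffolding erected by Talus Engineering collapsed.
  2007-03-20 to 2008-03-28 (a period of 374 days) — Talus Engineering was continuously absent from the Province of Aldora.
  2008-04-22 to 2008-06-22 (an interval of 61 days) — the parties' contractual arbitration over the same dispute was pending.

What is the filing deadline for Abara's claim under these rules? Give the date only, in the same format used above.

2008-09-25

The claim accrued on 2006-11-18, when the wrongful act occurred.
8 months from 2006-11-18 is 2007-07-18.
Because the defendant's absence from the jurisdiction ran from 2007-03-20 to 2008-03-28, the deadline is extended by 374 days to 2008-07-26.
The pending related arbitration from 2008-04-22 to 2008-06-22 tolled the period for 61 days, extending the deadline to 2008-09-25.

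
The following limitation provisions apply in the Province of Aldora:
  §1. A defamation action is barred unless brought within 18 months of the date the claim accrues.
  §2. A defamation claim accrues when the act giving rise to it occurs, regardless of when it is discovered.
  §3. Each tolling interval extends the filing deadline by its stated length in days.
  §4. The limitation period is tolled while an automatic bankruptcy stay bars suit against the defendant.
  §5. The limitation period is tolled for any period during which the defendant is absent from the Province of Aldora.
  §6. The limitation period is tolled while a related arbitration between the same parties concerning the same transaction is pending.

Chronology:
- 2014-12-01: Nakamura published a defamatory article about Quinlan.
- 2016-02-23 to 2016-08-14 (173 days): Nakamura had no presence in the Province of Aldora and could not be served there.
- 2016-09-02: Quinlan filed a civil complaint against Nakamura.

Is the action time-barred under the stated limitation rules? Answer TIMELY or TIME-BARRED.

The claim accrued on 2014-12-01, when the wrongful act occurred.
18 months from 2014-12-01 is 2016-06-01.
Because the defendant's absence from the jurisdiction ran from 2016-02-23 to 2016-08-14, the deadline is extended by 173 days to 2016-11-21.
Quinlan filed on 2016-09-02, before the 2016-11-21 deadline, so the action is timely.

TIMELY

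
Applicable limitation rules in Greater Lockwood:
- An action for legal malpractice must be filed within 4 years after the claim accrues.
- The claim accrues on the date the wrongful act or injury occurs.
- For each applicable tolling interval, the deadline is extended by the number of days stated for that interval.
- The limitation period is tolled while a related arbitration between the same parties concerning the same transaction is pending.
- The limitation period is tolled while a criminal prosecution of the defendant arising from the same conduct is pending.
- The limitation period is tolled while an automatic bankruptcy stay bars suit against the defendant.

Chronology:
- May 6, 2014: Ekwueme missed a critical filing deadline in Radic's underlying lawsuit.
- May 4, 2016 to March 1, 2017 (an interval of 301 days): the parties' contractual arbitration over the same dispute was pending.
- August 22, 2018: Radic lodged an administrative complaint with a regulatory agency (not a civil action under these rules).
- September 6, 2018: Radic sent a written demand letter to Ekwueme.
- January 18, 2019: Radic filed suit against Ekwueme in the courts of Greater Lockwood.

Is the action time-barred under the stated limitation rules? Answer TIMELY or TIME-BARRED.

The limitation period began to run on May 6, 2014.
The untolled deadline — 4 years after May 6, 2014 — is May 6, 2018.
The period was tolled for 301 days by the pending related arbitration (May 4, 2016 to March 1, 2017), pushing the deadline to March 3, 2019.
None of the other events listed affects the running of the period under the stated rules.
Filing on January 18, 2019 beat the March 3, 2019 deadline — the action is timely.

TIMELY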